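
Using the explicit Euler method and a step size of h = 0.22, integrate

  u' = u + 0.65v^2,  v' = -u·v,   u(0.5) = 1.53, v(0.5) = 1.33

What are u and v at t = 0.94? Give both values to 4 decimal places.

2.6972, 0.4709

Euler on (u,v): u_{n+1} = u_n + h·u', v_{n+1} = v_n + h·v'.
0.500000: (1.530000, 1.330000); f=(2.679785, -2.034900) → (2.119553, 0.882322)
0.720000: (2.119553, 0.882322); f=(2.625573, -1.870128) → (2.697179, 0.470894)
(u(0.94), v(0.94)) ≈ (2.6972, 0.4709)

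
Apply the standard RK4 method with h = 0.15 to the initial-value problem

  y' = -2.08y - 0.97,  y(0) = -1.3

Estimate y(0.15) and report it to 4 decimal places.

RK4: k1 = f(s_n, y_n); k2 = f(s_n + h/2, y_n + (h/2)·k1); k3 = f(s_n + h/2, y_n + (h/2)·k2); k4 = f(s_n + h, y_n + h·k3); y_{n+1} = y_n + (h/6)·(k1 + 2k2 + 2k3 + k4).
s=0.000000, y=-1.300000:
  k1 = f(0.000000, -1.300000) = 1.734000
  k2 = f(0.075000, -1.169950) = 1.463496
  k3 = f(0.075000, -1.190238) = 1.505695
  k4 = f(0.150000, -1.074146) = 1.264223
  y ← -1.300000 + (0.15/6)·(k1 + 2k2 + 2k3 + k4) = -1.076585
y(0.15) ≈ -1.0766

-1.0766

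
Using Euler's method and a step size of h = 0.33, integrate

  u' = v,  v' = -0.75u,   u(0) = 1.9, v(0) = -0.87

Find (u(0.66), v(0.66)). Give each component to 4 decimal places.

Euler on (u,v): u_{n+1} = u_n + h·u', v_{n+1} = v_n + h·v'.
0.000000: (1.900000, -0.870000); f=(-0.870000, -1.425000) → (1.612900, -1.340250)
0.330000: (1.612900, -1.340250); f=(-1.340250, -1.209675) → (1.170617, -1.739443)
(u(0.66), v(0.66)) ≈ (1.1706, -1.7394)

1.1706, -1.7394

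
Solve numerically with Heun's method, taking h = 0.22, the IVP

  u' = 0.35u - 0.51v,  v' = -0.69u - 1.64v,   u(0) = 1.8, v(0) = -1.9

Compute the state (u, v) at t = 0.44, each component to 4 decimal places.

Heun on (u,v): k1 = f(t_n, state_n); k2 = f(t_n + h, state_n + h·k1); state_{n+1} = state_n + (h/2)·(k1 + k2).
0.000000: (1.800000, -1.900000)
  k1 = (1.599000, 1.874000)
  predictor → (2.151780, -1.487720)
  k2 = (1.511860, 0.955133)
  → (2.142195, -1.588795)
0.220000: (2.142195, -1.588795)
  k1 = (1.560054, 1.127510)
  predictor → (2.485406, -1.340743)
  k2 = (1.553671, 0.483888)
  → (2.484704, -1.411542)
(u(0.44), v(0.44)) ≈ (2.4847, -1.4115)

2.4847, -1.4115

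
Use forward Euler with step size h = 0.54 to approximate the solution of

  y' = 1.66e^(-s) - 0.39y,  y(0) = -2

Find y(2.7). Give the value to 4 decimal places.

0.4251

Euler: y_{n+1} = y_n + h·f(s_n, y_n).
s=0.000000, y=-2.000000: f=2.440000 → y ← -2.000000 + 0.54·2.440000 = -0.682400
s=0.540000, y=-0.682400: f=1.233498 → y ← -0.682400 + 0.54·1.233498 = -0.016311
s=1.080000, y=-0.016311: f=0.570090 → y ← -0.016311 + 0.54·0.570090 = 0.291538
s=1.620000, y=0.291538: f=0.214812 → y ← 0.291538 + 0.54·0.214812 = 0.407536
s=2.160000, y=0.407536: f=0.032501 → y ← 0.407536 + 0.54·0.032501 = 0.425086
y(2.7) ≈ 0.4251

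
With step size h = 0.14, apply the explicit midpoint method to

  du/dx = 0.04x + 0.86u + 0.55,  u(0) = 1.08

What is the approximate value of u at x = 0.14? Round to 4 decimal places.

Midpoint: k1 = f(x_n, u_n); k2 = f(x_n + h/2, u_n + (h/2)·k1); u_{n+1} = u_n + h·k2.
x=0.000000, u=1.080000:
  k1 = f(0.000000, 1.080000) = 1.478800
  k2 = f(0.070000, 1.183516) = 1.570624
  u ← 1.080000 + 0.14·1.570624 = 1.299887
u(0.14) ≈ 1.2999

1.2999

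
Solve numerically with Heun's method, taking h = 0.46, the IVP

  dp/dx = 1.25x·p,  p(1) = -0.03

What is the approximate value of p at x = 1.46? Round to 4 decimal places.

-0.0585

Heun: k1 = f(x_n, p_n); k2 = f(x_n + h, p_n + h·k1); p_{n+1} = p_n + (h/2)·(k1 + k2).
x=1.000000, p=-0.030000:
  k1 = f(1.000000, -0.030000) = -0.037500
  k2 = f(1.460000, -0.047250) = -0.086231
  p ← -0.030000 + (0.46/2)·(-0.037500 + (-0.086231)) = -0.058458
p(1.46) ≈ -0.0585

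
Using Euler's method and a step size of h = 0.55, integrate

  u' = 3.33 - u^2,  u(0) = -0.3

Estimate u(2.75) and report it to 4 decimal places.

1.5128

Euler: u_{n+1} = u_n + h·f(x_n, u_n).
x=0.000000, u=-0.300000: f=3.240000 → u ← -0.300000 + 0.55·3.240000 = 1.482000
x=0.550000, u=1.482000: f=1.133676 → u ← 1.482000 + 0.55·1.133676 = 2.105522
x=1.100000, u=2.105522: f=-1.103222 → u ← 2.105522 + 0.55·(-1.103222) = 1.498750
x=1.650000, u=1.498750: f=1.083749 → u ← 1.498750 + 0.55·1.083749 = 2.094812
x=2.200000, u=2.094812: f=-1.058237 → u ← 2.094812 + 0.55·(-1.058237) = 1.512782
u(2.75) ≈ 1.5128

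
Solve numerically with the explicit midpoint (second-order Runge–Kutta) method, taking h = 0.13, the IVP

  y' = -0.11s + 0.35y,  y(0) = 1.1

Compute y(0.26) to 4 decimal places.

Midpoint: k1 = f(s_n, y_n); k2 = f(s_n + h/2, y_n + (h/2)·k1); y_{n+1} = y_n + h·k2.
s=0.000000, y=1.100000:
  k1 = f(0.000000, 1.100000) = 0.385000
  k2 = f(0.065000, 1.125025) = 0.386609
  y ← 1.100000 + 0.13·0.386609 = 1.150259
s=0.130000, y=1.150259:
  k1 = f(0.130000, 1.150259) = 0.388291
  k2 = f(0.195000, 1.175498) = 0.389974
  y ← 1.150259 + 0.13·0.389974 = 1.200956
y(0.26) ≈ 1.2010

1.2010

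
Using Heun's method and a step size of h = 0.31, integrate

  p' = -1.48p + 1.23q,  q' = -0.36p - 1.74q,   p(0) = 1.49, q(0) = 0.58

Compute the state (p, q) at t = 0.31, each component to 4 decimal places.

Heun on (p,q): k1 = f(t_n, state_n); k2 = f(t_n + h, state_n + h·k1); state_{n+1} = state_n + (h/2)·(k1 + k2).
0.000000: (1.490000, 0.580000)
  k1 = (-1.491800, -1.545600)
  predictor → (1.027542, 0.100864)
  k2 = (-1.396699, -0.545418)
  → (1.042283, 0.255892)
(p(0.31), q(0.31)) ≈ (1.0423, 0.2559)

1.0423, 0.2559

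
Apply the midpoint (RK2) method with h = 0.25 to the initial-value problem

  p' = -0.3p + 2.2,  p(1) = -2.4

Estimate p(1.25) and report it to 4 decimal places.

Midpoint: k1 = f(s_n, p_n); k2 = f(s_n + h/2, p_n + (h/2)·k1); p_{n+1} = p_n + h·k2.
s=1.000000, p=-2.400000:
  k1 = f(1.000000, -2.400000) = 2.920000
  k2 = f(1.125000, -2.035000) = 2.810500
  p ← -2.400000 + 0.25·2.810500 = -1.697375
p(1.25) ≈ -1.6974

-1.6974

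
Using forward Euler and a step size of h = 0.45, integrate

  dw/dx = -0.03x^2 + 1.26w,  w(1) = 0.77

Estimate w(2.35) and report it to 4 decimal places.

Euler: w_{n+1} = w_n + h·f(x_n, w_n).
x=1.000000, w=0.770000: f=0.940200 → w ← 0.770000 + 0.45·0.940200 = 1.193090
x=1.450000, w=1.193090: f=1.440218 → w ← 1.193090 + 0.45·1.440218 = 1.841188
x=1.900000, w=1.841188: f=2.211597 → w ← 1.841188 + 0.45·2.211597 = 2.836407
w(2.35) ≈ 2.8364

2.8364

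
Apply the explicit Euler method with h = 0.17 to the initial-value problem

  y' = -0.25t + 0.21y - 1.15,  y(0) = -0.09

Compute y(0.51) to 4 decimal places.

Euler: y_{n+1} = y_n + h·f(t_n, y_n).
t=0.000000, y=-0.090000: f=-1.168900 → y ← -0.090000 + 0.17·(-1.168900) = -0.288713
t=0.170000, y=-0.288713: f=-1.253130 → y ← -0.288713 + 0.17·(-1.253130) = -0.501745
t=0.340000, y=-0.501745: f=-1.340366 → y ← -0.501745 + 0.17·(-1.340366) = -0.729607
y(0.51) ≈ -0.7296

-0.7296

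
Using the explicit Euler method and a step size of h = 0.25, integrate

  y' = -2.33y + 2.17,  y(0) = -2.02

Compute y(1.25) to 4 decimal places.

Euler: y_{n+1} = y_n + h·f(x_n, y_n).
x=0.000000, y=-2.020000: f=6.876600 → y ← -2.020000 + 0.25·6.876600 = -0.300850
x=0.250000, y=-0.300850: f=2.870980 → y ← -0.300850 + 0.25·2.870980 = 0.416895
x=0.500000, y=0.416895: f=1.198634 → y ← 0.416895 + 0.25·1.198634 = 0.716554
x=0.750000, y=0.716554: f=0.500430 → y ← 0.716554 + 0.25·0.500430 = 0.841661
x=1.000000, y=0.841661: f=0.208929 → y ← 0.841661 + 0.25·0.208929 = 0.893894
y(1.25) ≈ 0.8939

0.8939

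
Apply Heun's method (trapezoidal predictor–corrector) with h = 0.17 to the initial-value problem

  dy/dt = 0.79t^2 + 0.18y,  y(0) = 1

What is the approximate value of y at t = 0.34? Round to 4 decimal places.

Heun: k1 = f(t_n, y_n); k2 = f(t_n + h, y_n + h·k1); y_{n+1} = y_n + (h/2)·(k1 + k2).
t=0.000000, y=1.000000:
  k1 = f(0.000000, 1.000000) = 0.180000
  k2 = f(0.170000, 1.030600) = 0.208339
  y ← 1.000000 + (0.17/2)·(0.180000 + 0.208339) = 1.033009
t=0.170000, y=1.033009:
  k1 = f(0.170000, 1.033009) = 0.208773
  k2 = f(0.340000, 1.068500) = 0.283654
  y ← 1.033009 + (0.17/2)·(0.208773 + 0.283654) = 1.074865
y(0.34) ≈ 1.0749

1.0749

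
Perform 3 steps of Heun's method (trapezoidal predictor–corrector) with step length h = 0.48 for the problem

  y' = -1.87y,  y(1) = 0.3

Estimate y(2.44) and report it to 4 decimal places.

Heun: k1 = f(t_n, y_n); k2 = f(t_n + h, y_n + h·k1); y_{n+1} = y_n + (h/2)·(k1 + k2).
t=1.000000, y=0.300000:
  k1 = f(1.000000, 0.300000) = -0.561000
  k2 = f(1.480000, 0.030720) = -0.057446
  y ← 0.300000 + (0.48/2)·(-0.561000 + (-0.057446)) = 0.151573
t=1.480000, y=0.151573:
  k1 = f(1.480000, 0.151573) = -0.283441
  k2 = f(1.960000, 0.015521) = -0.029024
  y ← 0.151573 + (0.48/2)·(-0.283441 + (-0.029024)) = 0.076581
t=1.960000, y=0.076581:
  k1 = f(1.960000, 0.076581) = -0.143207
  k2 = f(2.440000, 0.007842) = -0.014664
  y ← 0.076581 + (0.48/2)·(-0.143207 + (-0.014664)) = 0.038692
y(2.44) ≈ 0.0387

0.0387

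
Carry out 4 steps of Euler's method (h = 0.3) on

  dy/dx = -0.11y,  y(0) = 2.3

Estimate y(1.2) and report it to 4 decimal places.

Euler: y_{n+1} = y_n + h·f(x_n, y_n).
x=0.000000, y=2.300000: f=-0.253000 → y ← 2.300000 + 0.3·(-0.253000) = 2.224100
x=0.300000, y=2.224100: f=-0.244651 → y ← 2.224100 + 0.3·(-0.244651) = 2.150705
x=0.600000, y=2.150705: f=-0.236578 → y ← 2.150705 + 0.3·(-0.236578) = 2.079731
x=0.900000, y=2.079731: f=-0.228770 → y ← 2.079731 + 0.3·(-0.228770) = 2.011100
y(1.2) ≈ 2.0111

2.0111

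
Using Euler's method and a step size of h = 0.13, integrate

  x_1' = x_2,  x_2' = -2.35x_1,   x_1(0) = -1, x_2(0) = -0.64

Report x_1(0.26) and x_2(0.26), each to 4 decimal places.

Euler on (x_1,x_2): x_1_{n+1} = x_1_n + h·x_1', x_2_{n+1} = x_2_n + h·x_2'.
0.000000: (-1.000000, -0.640000); f=(-0.640000, 2.350000) → (-1.083200, -0.334500)
0.130000: (-1.083200, -0.334500); f=(-0.334500, 2.545520) → (-1.126685, -0.003582)
(x_1(0.26), x_2(0.26)) ≈ (-1.1267, -0.0036)

-1.1267, -0.0036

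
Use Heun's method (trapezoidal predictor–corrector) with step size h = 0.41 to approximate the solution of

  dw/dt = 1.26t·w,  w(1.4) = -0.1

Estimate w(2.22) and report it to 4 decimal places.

Heun: k1 = f(t_n, w_n); k2 = f(t_n + h, w_n + h·k1); w_{n+1} = w_n + (h/2)·(k1 + k2).
t=1.400000, w=-0.100000:
  k1 = f(1.400000, -0.100000) = -0.176400
  k2 = f(1.810000, -0.172324) = -0.393002
  w ← -0.100000 + (0.41/2)·(-0.176400 + (-0.393002)) = -0.216727
t=1.810000, w=-0.216727:
  k1 = f(1.810000, -0.216727) = -0.494269
  k2 = f(2.220000, -0.419378) = -1.173083
  w ← -0.216727 + (0.41/2)·(-0.494269 + (-1.173083)) = -0.558534
w(2.22) ≈ -0.5585

-0.5585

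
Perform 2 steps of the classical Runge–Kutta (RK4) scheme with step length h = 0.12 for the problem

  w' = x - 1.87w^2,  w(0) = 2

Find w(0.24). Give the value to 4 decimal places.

1.0748

RK4: k1 = f(x_n, w_n); k2 = f(x_n + h/2, w_n + (h/2)·k1); k3 = f(x_n + h/2, w_n + (h/2)·k2); k4 = f(x_n + h, w_n + h·k3); w_{n+1} = w_n + (h/6)·(k1 + 2k2 + 2k3 + k4).
x=0.000000, w=2.000000:
  k1 = f(0.000000, 2.000000) = -7.480000
  k2 = f(0.060000, 1.551200) = -4.439634
  k3 = f(0.060000, 1.733622) = -5.560182
  k4 = f(0.120000, 1.332778) = -3.201676
  w ← 2.000000 + (0.12/6)·(k1 + 2k2 + 2k3 + k4) = 1.386374
x=0.120000, w=1.386374:
  k1 = f(0.120000, 1.386374) = -3.474201
  k2 = f(0.180000, 1.177922) = -2.414625
  k3 = f(0.180000, 1.241496) = -2.702256
  k4 = f(0.240000, 1.062103) = -1.869478
  w ← 1.386374 + (0.12/6)·(k1 + 2k2 + 2k3 + k4) = 1.074825
w(0.24) ≈ 1.0748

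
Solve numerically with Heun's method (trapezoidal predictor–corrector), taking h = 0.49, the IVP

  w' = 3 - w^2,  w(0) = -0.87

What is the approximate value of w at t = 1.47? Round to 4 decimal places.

Heun: k1 = f(t_n, w_n); k2 = f(t_n + h, w_n + h·k1); w_{n+1} = w_n + (h/2)·(k1 + k2).
t=0.000000, w=-0.870000:
  k1 = f(0.000000, -0.870000) = 2.243100
  k2 = f(0.490000, 0.229119) = 2.947504
  w ← -0.870000 + (0.49/2)·(2.243100 + 2.947504) = 0.401698
t=0.490000, w=0.401698:
  k1 = f(0.490000, 0.401698) = 2.838639
  k2 = f(0.980000, 1.792631) = -0.213526
  w ← 0.401698 + (0.49/2)·(2.838639 + (-0.213526)) = 1.044851
t=0.980000, w=1.044851:
  k1 = f(0.980000, 1.044851) = 1.908287
  k2 = f(1.470000, 1.979911) = -0.920049
  w ← 1.044851 + (0.49/2)·(1.908287 + (-0.920049)) = 1.286969
w(1.47) ≈ 1.2870

1.2870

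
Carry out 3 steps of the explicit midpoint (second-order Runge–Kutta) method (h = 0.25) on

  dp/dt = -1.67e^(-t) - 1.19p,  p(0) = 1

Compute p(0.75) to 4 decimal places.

Midpoint: k1 = f(t_n, p_n); k2 = f(t_n + h/2, p_n + (h/2)·k1); p_{n+1} = p_n + h·k2.
t=0.000000, p=1.000000:
  k1 = f(0.000000, 1.000000) = -2.860000
  k2 = f(0.125000, 0.642500) = -2.238345
  p ← 1.000000 + 0.25·(-2.238345) = 0.440414
t=0.250000, p=0.440414:
  k1 = f(0.250000, 0.440414) = -1.824690
  k2 = f(0.375000, 0.212328) = -1.400443
  p ← 0.440414 + 0.25·(-1.400443) = 0.090303
t=0.500000, p=0.090303:
  k1 = f(0.500000, 0.090303) = -1.120367
  k2 = f(0.625000, -0.049743) = -0.834693
  p ← 0.090303 + 0.25·(-0.834693) = -0.118370
p(0.75) ≈ -0.1184

-0.1184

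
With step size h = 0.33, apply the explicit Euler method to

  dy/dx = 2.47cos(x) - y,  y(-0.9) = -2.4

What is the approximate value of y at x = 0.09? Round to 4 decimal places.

Euler: y_{n+1} = y_n + h·f(x_n, y_n).
x=-0.900000, y=-2.400000: f=3.935377 → y ← -2.400000 + 0.33·3.935377 = -1.101326
x=-0.570000, y=-1.101326: f=3.180821 → y ← -1.101326 + 0.33·3.180821 = -0.051655
x=-0.240000, y=-0.051655: f=2.450860 → y ← -0.051655 + 0.33·2.450860 = 0.757129
y(0.09) ≈ 0.7571

0.7571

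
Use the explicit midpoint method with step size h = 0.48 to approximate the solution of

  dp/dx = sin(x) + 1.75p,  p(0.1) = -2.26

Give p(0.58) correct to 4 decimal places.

-4.7755

Midpoint: k1 = f(x_n, p_n); k2 = f(x_n + h/2, p_n + (h/2)·k1); p_{n+1} = p_n + h·k2.
x=0.100000, p=-2.260000:
  k1 = f(0.100000, -2.260000) = -3.855167
  k2 = f(0.340000, -3.185240) = -5.240683
  p ← -2.260000 + 0.48·(-5.240683) = -4.775528
p(0.58) ≈ -4.7755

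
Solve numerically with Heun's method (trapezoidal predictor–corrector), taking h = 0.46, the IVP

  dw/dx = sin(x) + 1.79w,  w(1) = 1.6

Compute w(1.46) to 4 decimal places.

4.0413

Heun: k1 = f(x_n, w_n); k2 = f(x_n + h, w_n + h·k1); w_{n+1} = w_n + (h/2)·(k1 + k2).
x=1.000000, w=1.600000:
  k1 = f(1.000000, 1.600000) = 3.705471
  k2 = f(1.460000, 3.304517) = 6.908953
  w ← 1.600000 + (0.46/2)·(3.705471 + 6.908953) = 4.041318
w(1.46) ≈ 4.0413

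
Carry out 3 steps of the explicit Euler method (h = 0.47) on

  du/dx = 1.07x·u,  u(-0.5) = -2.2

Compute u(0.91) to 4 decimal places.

-1.9809

Euler: u_{n+1} = u_n + h·f(x_n, u_n).
x=-0.500000, u=-2.200000: f=1.177000 → u ← -2.200000 + 0.47·1.177000 = -1.646810
x=-0.030000, u=-1.646810: f=0.052863 → u ← -1.646810 + 0.47·0.052863 = -1.621965
x=0.440000, u=-1.621965: f=-0.763621 → u ← -1.621965 + 0.47·(-0.763621) = -1.980866
u(0.91) ≈ -1.9809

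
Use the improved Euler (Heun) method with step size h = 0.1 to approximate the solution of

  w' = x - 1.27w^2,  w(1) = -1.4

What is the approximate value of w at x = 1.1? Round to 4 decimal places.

-1.5718

Heun: k1 = f(x_n, w_n); k2 = f(x_n + h, w_n + h·k1); w_{n+1} = w_n + (h/2)·(k1 + k2).
x=1.000000, w=-1.400000:
  k1 = f(1.000000, -1.400000) = -1.489200
  k2 = f(1.100000, -1.548920) = -1.946925
  w ← -1.400000 + (0.1/2)·(-1.489200 + (-1.946925)) = -1.571806
w(1.1) ≈ -1.5718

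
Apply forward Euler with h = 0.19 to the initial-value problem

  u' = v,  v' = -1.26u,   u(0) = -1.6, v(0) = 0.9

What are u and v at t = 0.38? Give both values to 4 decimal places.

Euler on (u,v): u_{n+1} = u_n + h·u', v_{n+1} = v_n + h·v'.
0.000000: (-1.600000, 0.900000); f=(0.900000, 2.016000) → (-1.429000, 1.283040)
0.190000: (-1.429000, 1.283040); f=(1.283040, 1.800540) → (-1.185222, 1.625143)
(u(0.38), v(0.38)) ≈ (-1.1852, 1.6251)

-1.1852, 1.6251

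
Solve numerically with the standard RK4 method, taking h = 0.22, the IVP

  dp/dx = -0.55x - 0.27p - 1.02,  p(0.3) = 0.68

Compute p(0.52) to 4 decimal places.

RK4: k1 = f(x_n, p_n); k2 = f(x_n + h/2, p_n + (h/2)·k1); k3 = f(x_n + h/2, p_n + (h/2)·k2); k4 = f(x_n + h, p_n + h·k3); p_{n+1} = p_n + (h/6)·(k1 + 2k2 + 2k3 + k4).
x=0.300000, p=0.680000:
  k1 = f(0.300000, 0.680000) = -1.368600
  k2 = f(0.410000, 0.529454) = -1.388453
  k3 = f(0.410000, 0.527270) = -1.387863
  k4 = f(0.520000, 0.374670) = -1.407161
  p ← 0.680000 + (0.22/6)·(k1 + 2k2 + 2k3 + k4) = 0.374626
p(0.52) ≈ 0.3746

0.3746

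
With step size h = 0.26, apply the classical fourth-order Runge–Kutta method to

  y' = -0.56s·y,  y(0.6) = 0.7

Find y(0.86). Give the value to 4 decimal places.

0.6294

RK4: k1 = f(s_n, y_n); k2 = f(s_n + h/2, y_n + (h/2)·k1); k3 = f(s_n + h/2, y_n + (h/2)·k2); k4 = f(s_n + h, y_n + h·k3); y_{n+1} = y_n + (h/6)·(k1 + 2k2 + 2k3 + k4).
s=0.600000, y=0.700000:
  k1 = f(0.600000, 0.700000) = -0.235200
  k2 = f(0.730000, 0.669424) = -0.273661
  k3 = f(0.730000, 0.664424) = -0.271617
  k4 = f(0.860000, 0.629380) = -0.303109
  y ← 0.700000 + (0.26/6)·(k1 + 2k2 + 2k3 + k4) = 0.629416
y(0.86) ≈ 0.6294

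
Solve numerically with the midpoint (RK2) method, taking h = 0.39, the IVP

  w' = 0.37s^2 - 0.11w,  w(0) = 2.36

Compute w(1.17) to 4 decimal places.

2.2623

Midpoint: k1 = f(s_n, w_n); k2 = f(s_n + h/2, w_n + (h/2)·k1); w_{n+1} = w_n + h·k2.
s=0.000000, w=2.360000:
  k1 = f(0.000000, 2.360000) = -0.259600
  k2 = f(0.195000, 2.309378) = -0.239962
  w ← 2.360000 + 0.39·(-0.239962) = 2.266415
s=0.390000, w=2.266415:
  k1 = f(0.390000, 2.266415) = -0.193029
  k2 = f(0.585000, 2.228774) = -0.118542
  w ← 2.266415 + 0.39·(-0.118542) = 2.220183
s=0.780000, w=2.220183:
  k1 = f(0.780000, 2.220183) = -0.019112
  k2 = f(0.975000, 2.216456) = 0.107921
  w ← 2.220183 + 0.39·0.107921 = 2.262273
w(1.17) ≈ 2.2623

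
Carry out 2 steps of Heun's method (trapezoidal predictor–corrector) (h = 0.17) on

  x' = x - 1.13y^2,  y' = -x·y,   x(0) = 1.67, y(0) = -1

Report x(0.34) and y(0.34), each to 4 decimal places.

2.0622, -0.5459

Heun on (x,y): k1 = f(s_n, state_n); k2 = f(s_n + h, state_n + h·k1); state_{n+1} = state_n + (h/2)·(k1 + k2).
0.000000: (1.670000, -1.000000)
  k1 = (0.540000, 1.670000)
  predictor → (1.761800, -0.716100)
  k2 = (1.182337, 1.261625)
  → (1.816399, -0.750812)
0.170000: (1.816399, -0.750812)
  k1 = (1.179397, 1.363774)
  predictor → (2.016896, -0.518970)
  k2 = (1.712553, 1.046709)
  → (2.062214, -0.545921)
(x(0.34), y(0.34)) ≈ (2.0622, -0.5459)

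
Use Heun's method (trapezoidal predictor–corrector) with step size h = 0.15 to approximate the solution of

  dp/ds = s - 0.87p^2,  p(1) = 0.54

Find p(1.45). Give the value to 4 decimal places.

0.8874

Heun: k1 = f(s_n, p_n); k2 = f(s_n + h, p_n + h·k1); p_{n+1} = p_n + (h/2)·(k1 + k2).
s=1.000000, p=0.540000:
  k1 = f(1.000000, 0.540000) = 0.746308
  k2 = f(1.150000, 0.651946) = 0.780221
  p ← 0.540000 + (0.15/2)·(0.746308 + 0.780221) = 0.654490
s=1.150000, p=0.654490:
  k1 = f(1.150000, 0.654490) = 0.777330
  k2 = f(1.300000, 0.771089) = 0.782717
  p ← 0.654490 + (0.15/2)·(0.777330 + 0.782717) = 0.771493
s=1.300000, p=0.771493:
  k1 = f(1.300000, 0.771493) = 0.782175
  k2 = f(1.450000, 0.888819) = 0.762700
  p ← 0.771493 + (0.15/2)·(0.782175 + 0.762700) = 0.887359
p(1.45) ≈ 0.8874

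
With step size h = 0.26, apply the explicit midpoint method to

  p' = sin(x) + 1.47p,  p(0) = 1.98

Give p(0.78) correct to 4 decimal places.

6.5178

Midpoint: k1 = f(x_n, p_n); k2 = f(x_n + h/2, p_n + (h/2)·k1); p_{n+1} = p_n + h·k2.
x=0.000000, p=1.980000:
  k1 = f(0.000000, 1.980000) = 2.910600
  k2 = f(0.130000, 2.358378) = 3.596450
  p ← 1.980000 + 0.26·3.596450 = 2.915077
x=0.260000, p=2.915077:
  k1 = f(0.260000, 2.915077) = 4.542244
  k2 = f(0.390000, 3.505569) = 5.533374
  p ← 2.915077 + 0.26·5.533374 = 4.353754
x=0.520000, p=4.353754:
  k1 = f(0.520000, 4.353754) = 6.896899
  k2 = f(0.650000, 5.250351) = 8.323203
  p ← 4.353754 + 0.26·8.323203 = 6.517787
p(0.78) ≈ 6.5178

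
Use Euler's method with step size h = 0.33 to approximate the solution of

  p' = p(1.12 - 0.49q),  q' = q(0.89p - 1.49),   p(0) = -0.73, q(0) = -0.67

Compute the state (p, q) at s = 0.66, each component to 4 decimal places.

-1.5120, -0.0377

Euler on (p,q): p_{n+1} = p_n + h·p', q_{n+1} = q_n + h·q'.
0.000000: (-0.730000, -0.670000); f=(-1.057259, 1.433599) → (-1.078895, -0.196912)
0.330000: (-1.078895, -0.196912); f=(-1.312462, 0.482478) → (-1.512008, -0.037695)
(p(0.66), q(0.66)) ≈ (-1.5120, -0.0377)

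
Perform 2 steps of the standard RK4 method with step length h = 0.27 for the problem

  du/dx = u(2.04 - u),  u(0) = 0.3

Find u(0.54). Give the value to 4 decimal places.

RK4: k1 = f(x_n, u_n); k2 = f(x_n + h/2, u_n + (h/2)·k1); k3 = f(x_n + h/2, u_n + (h/2)·k2); k4 = f(x_n + h, u_n + h·k3); u_{n+1} = u_n + (h/6)·(k1 + 2k2 + 2k3 + k4).
x=0.000000, u=0.300000:
  k1 = f(0.000000, 0.300000) = 0.522000
  k2 = f(0.135000, 0.370470) = 0.618511
  k3 = f(0.135000, 0.383499) = 0.635266
  k4 = f(0.270000, 0.471522) = 0.739572
  u ← 0.300000 + (0.27/6)·(k1 + 2k2 + 2k3 + k4) = 0.469611
x=0.270000, u=0.469611:
  k1 = f(0.270000, 0.469611) = 0.737472
  k2 = f(0.405000, 0.569169) = 0.837152
  k3 = f(0.405000, 0.582626) = 0.849104
  k4 = f(0.540000, 0.698869) = 0.937275
  u ← 0.469611 + (0.27/6)·(k1 + 2k2 + 2k3 + k4) = 0.696737
u(0.54) ≈ 0.6967

0.6967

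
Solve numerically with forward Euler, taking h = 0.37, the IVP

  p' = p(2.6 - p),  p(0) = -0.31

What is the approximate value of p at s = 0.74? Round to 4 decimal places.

Euler: p_{n+1} = p_n + h·f(s_n, p_n).
s=0.000000, p=-0.310000: f=-0.902100 → p ← -0.310000 + 0.37·(-0.902100) = -0.643777
s=0.370000, p=-0.643777: f=-2.088269 → p ← -0.643777 + 0.37·(-2.088269) = -1.416437
p(0.74) ≈ -1.4164

-1.4164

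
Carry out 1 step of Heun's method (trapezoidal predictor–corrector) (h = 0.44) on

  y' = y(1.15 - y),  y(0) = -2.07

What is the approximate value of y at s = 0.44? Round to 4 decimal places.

-10.3082

Heun: k1 = f(s_n, y_n); k2 = f(s_n + h, y_n + h·k1); y_{n+1} = y_n + (h/2)·(k1 + k2).
s=0.000000, y=-2.070000:
  k1 = f(0.000000, -2.070000) = -6.665400
  k2 = f(0.440000, -5.002776) = -30.780960
  y ← -2.070000 + (0.44/2)·(-6.665400 + (-30.780960)) = -10.308199
y(0.44) ≈ -10.3082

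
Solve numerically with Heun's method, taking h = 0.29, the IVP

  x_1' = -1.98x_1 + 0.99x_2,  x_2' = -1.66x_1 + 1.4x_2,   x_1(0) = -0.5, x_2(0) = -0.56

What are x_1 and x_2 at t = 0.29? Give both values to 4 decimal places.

-0.4080, -0.5744

Heun on (x_1,x_2): k1 = f(t_n, state_n); k2 = f(t_n + h, state_n + h·k1); state_{n+1} = state_n + (h/2)·(k1 + k2).
0.000000: (-0.500000, -0.560000)
  k1 = (0.435600, 0.046000)
  predictor → (-0.373676, -0.546660)
  k2 = (0.198685, -0.145022)
  → (-0.408029, -0.574358)
(x_1(0.29), x_2(0.29)) ≈ (-0.4080, -0.5744)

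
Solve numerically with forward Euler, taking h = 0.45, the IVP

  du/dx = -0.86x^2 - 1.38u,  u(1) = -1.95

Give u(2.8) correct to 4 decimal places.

Euler: u_{n+1} = u_n + h·f(x_n, u_n).
x=1.000000, u=-1.950000: f=1.831000 → u ← -1.950000 + 0.45·1.831000 = -1.126050
x=1.450000, u=-1.126050: f=-0.254201 → u ← -1.126050 + 0.45·(-0.254201) = -1.240440
x=1.900000, u=-1.240440: f=-1.392792 → u ← -1.240440 + 0.45·(-1.392792) = -1.867197
x=2.350000, u=-1.867197: f=-2.172618 → u ← -1.867197 + 0.45·(-2.172618) = -2.844875
u(2.8) ≈ -2.8449

-2.8449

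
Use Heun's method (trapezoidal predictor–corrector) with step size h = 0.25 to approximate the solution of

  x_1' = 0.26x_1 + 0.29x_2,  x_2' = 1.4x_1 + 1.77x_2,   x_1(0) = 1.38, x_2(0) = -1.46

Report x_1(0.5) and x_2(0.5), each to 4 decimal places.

Heun on (x_1,x_2): k1 = f(t_n, state_n); k2 = f(t_n + h, state_n + h·k1); state_{n+1} = state_n + (h/2)·(k1 + k2).
0.000000: (1.380000, -1.460000)
  k1 = (-0.064600, -0.652200)
  predictor → (1.363850, -1.623050)
  k2 = (-0.116084, -0.963409)
  → (1.357415, -1.661951)
0.250000: (1.357415, -1.661951)
  k1 = (-0.129038, -1.041273)
  predictor → (1.325155, -1.922269)
  k2 = (-0.212918, -1.547200)
  → (1.314670, -1.985510)
(x_1(0.5), x_2(0.5)) ≈ (1.3147, -1.9855)

1.3147, -1.9855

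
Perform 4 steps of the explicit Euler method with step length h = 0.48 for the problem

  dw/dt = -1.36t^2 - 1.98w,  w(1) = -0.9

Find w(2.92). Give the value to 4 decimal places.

Euler: w_{n+1} = w_n + h·f(t_n, w_n).
t=1.000000, w=-0.900000: f=0.422000 → w ← -0.900000 + 0.48·0.422000 = -0.697440
t=1.480000, w=-0.697440: f=-1.598013 → w ← -0.697440 + 0.48·(-1.598013) = -1.464486
t=1.960000, w=-1.464486: f=-2.324893 → w ← -1.464486 + 0.48·(-2.324893) = -2.580435
t=2.440000, w=-2.580435: f=-2.987635 → w ← -2.580435 + 0.48·(-2.987635) = -4.014500
w(2.92) ≈ -4.0145

-4.0145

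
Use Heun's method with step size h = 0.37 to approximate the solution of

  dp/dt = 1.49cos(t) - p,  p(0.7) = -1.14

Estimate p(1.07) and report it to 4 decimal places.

Heun: k1 = f(t_n, p_n); k2 = f(t_n + h, p_n + h·k1); p_{n+1} = p_n + (h/2)·(k1 + k2).
t=0.700000, p=-1.140000:
  k1 = f(0.700000, -1.140000) = 2.279615
  k2 = f(1.070000, -0.296543) = 1.011928
  p ← -1.140000 + (0.37/2)·(2.279615 + 1.011928) = -0.531065
p(1.07) ≈ -0.5311

-0.5311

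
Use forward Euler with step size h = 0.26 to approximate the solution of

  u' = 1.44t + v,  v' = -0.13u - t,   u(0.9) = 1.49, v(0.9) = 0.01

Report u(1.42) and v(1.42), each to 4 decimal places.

Euler on (u,v): u_{n+1} = u_n + h·u', v_{n+1} = v_n + h·v'.
0.900000: (1.490000, 0.010000); f=(1.306000, -1.093700) → (1.829560, -0.274362)
1.160000: (1.829560, -0.274362); f=(1.396038, -1.397843) → (2.192530, -0.637801)
(u(1.42), v(1.42)) ≈ (2.1925, -0.6378)

2.1925, -0.6378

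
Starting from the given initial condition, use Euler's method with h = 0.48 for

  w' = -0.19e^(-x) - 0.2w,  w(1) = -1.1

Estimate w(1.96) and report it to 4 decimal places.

-0.9500

Euler: w_{n+1} = w_n + h·f(x_n, w_n).
x=1.000000, w=-1.100000: f=0.150103 → w ← -1.100000 + 0.48·0.150103 = -1.027951
x=1.480000, w=-1.027951: f=0.162339 → w ← -1.027951 + 0.48·0.162339 = -0.950028
w(1.96) ≈ -0.9500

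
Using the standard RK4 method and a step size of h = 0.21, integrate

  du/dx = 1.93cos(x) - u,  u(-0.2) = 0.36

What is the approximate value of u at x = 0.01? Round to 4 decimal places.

0.6552

RK4: k1 = f(x_n, u_n); k2 = f(x_n + h/2, u_n + (h/2)·k1); k3 = f(x_n + h/2, u_n + (h/2)·k2); k4 = f(x_n + h, u_n + h·k3); u_{n+1} = u_n + (h/6)·(k1 + 2k2 + 2k3 + k4).
x=-0.200000, u=0.360000:
  k1 = f(-0.200000, 0.360000) = 1.531528
  k2 = f(-0.095000, 0.520810) = 1.400487
  k3 = f(-0.095000, 0.507051) = 1.414246
  k4 = f(0.010000, 0.656992) = 1.272912
  u ← 0.360000 + (0.21/6)·(k1 + 2k2 + 2k3 + k4) = 0.655187
u(0.01) ≈ 0.6552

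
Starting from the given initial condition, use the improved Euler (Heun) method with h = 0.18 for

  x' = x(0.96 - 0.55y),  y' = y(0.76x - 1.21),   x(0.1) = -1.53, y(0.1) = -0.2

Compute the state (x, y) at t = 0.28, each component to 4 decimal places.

-1.8453, -0.1305

Heun on (x,y): k1 = f(t_n, state_n); k2 = f(t_n + h, state_n + h·k1); state_{n+1} = state_n + (h/2)·(k1 + k2).
0.100000: (-1.530000, -0.200000)
  k1 = (-1.637100, 0.474560)
  predictor → (-1.824678, -0.114579)
  k2 = (-1.866679, 0.297534)
  → (-1.845340, -0.130512)
(x(0.28), y(0.28)) ≈ (-1.8453, -0.1305)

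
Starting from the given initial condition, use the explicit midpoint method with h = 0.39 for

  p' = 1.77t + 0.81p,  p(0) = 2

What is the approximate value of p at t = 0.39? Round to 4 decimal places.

2.8662

Midpoint: k1 = f(t_n, p_n); k2 = f(t_n + h/2, p_n + (h/2)·k1); p_{n+1} = p_n + h·k2.
t=0.000000, p=2.000000:
  k1 = f(0.000000, 2.000000) = 1.620000
  k2 = f(0.195000, 2.315900) = 2.221029
  p ← 2.000000 + 0.39·2.221029 = 2.866201
p(0.39) ≈ 2.8662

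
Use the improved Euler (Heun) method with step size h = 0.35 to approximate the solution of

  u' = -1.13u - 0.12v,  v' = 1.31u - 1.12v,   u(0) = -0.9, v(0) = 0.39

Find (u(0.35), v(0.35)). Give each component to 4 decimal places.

-0.6157, 0.0132

Heun on (u,v): k1 = f(t_n, state_n); k2 = f(t_n + h, state_n + h·k1); state_{n+1} = state_n + (h/2)·(k1 + k2).
0.000000: (-0.900000, 0.390000)
  k1 = (0.970200, -1.615800)
  predictor → (-0.560430, -0.175530)
  k2 = (0.654349, -0.537570)
  → (-0.615704, 0.013160)
(u(0.35), v(0.35)) ≈ (-0.6157, 0.0132)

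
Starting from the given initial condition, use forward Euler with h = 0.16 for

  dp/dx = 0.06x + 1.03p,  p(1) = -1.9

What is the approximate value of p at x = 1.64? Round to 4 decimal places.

Euler: p_{n+1} = p_n + h·f(x_n, p_n).
x=1.000000, p=-1.900000: f=-1.897000 → p ← -1.900000 + 0.16·(-1.897000) = -2.203520
x=1.160000, p=-2.203520: f=-2.200026 → p ← -2.203520 + 0.16·(-2.200026) = -2.555524
x=1.320000, p=-2.555524: f=-2.552990 → p ← -2.555524 + 0.16·(-2.552990) = -2.964002
x=1.480000, p=-2.964002: f=-2.964123 → p ← -2.964002 + 0.16·(-2.964123) = -3.438262
p(1.64) ≈ -3.4383

-3.4383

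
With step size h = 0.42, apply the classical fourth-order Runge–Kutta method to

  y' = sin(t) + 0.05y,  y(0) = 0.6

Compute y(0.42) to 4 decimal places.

RK4: k1 = f(t_n, y_n); k2 = f(t_n + h/2, y_n + (h/2)·k1); k3 = f(t_n + h/2, y_n + (h/2)·k2); k4 = f(t_n + h, y_n + h·k3); y_{n+1} = y_n + (h/6)·(k1 + 2k2 + 2k3 + k4).
t=0.000000, y=0.600000:
  k1 = f(0.000000, 0.600000) = 0.030000
  k2 = f(0.210000, 0.606300) = 0.238775
  k3 = f(0.210000, 0.650143) = 0.240967
  k4 = f(0.420000, 0.701206) = 0.442821
  y ← 0.600000 + (0.42/6)·(k1 + 2k2 + 2k3 + k4) = 0.700261
y(0.42) ≈ 0.7003

0.7003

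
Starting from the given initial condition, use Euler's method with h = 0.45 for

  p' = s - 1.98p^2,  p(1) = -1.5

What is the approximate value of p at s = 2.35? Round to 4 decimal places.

-112.1892

Euler: p_{n+1} = p_n + h·f(s_n, p_n).
s=1.000000, p=-1.500000: f=-3.455000 → p ← -1.500000 + 0.45·(-3.455000) = -3.054750
s=1.450000, p=-3.054750: f=-17.026365 → p ← -3.054750 + 0.45·(-17.026365) = -10.716614
s=1.900000, p=-10.716614: f=-225.494729 → p ← -10.716614 + 0.45·(-225.494729) = -112.189242
p(2.35) ≈ -112.1892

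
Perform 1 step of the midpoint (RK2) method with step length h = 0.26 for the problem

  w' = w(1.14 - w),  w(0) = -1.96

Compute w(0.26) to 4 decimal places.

Midpoint: k1 = f(t_n, w_n); k2 = f(t_n + h/2, w_n + (h/2)·k1); w_{n+1} = w_n + h·k2.
t=0.000000, w=-1.960000:
  k1 = f(0.000000, -1.960000) = -6.076000
  k2 = f(0.130000, -2.749880) = -10.696703
  w ← -1.960000 + 0.26·(-10.696703) = -4.741143
w(0.26) ≈ -4.7411

-4.7411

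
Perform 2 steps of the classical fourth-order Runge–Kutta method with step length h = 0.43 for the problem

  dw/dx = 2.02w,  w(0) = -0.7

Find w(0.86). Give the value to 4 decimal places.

-3.9610

RK4: k1 = f(x_n, w_n); k2 = f(x_n + h/2, w_n + (h/2)·k1); k3 = f(x_n + h/2, w_n + (h/2)·k2); k4 = f(x_n + h, w_n + h·k3); w_{n+1} = w_n + (h/6)·(k1 + 2k2 + 2k3 + k4).
x=0.000000, w=-0.700000:
  k1 = f(0.000000, -0.700000) = -1.414000
  k2 = f(0.215000, -1.004010) = -2.028100
  k3 = f(0.215000, -1.136042) = -2.294804
  k4 = f(0.430000, -1.686766) = -3.407267
  w ← -0.700000 + (0.43/6)·(k1 + 2k2 + 2k3 + k4) = -1.665140
x=0.430000, w=-1.665140:
  k1 = f(0.430000, -1.665140) = -3.363584
  k2 = f(0.645000, -2.388311) = -4.824388
  k3 = f(0.645000, -2.702384) = -5.458815
  k4 = f(0.860000, -4.012431) = -8.105110
  w ← -1.665140 + (0.43/6)·(k1 + 2k2 + 2k3 + k4) = -3.960989
w(0.86) ≈ -3.9610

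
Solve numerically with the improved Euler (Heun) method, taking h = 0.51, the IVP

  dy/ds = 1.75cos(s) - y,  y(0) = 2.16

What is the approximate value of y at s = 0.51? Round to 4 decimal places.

Heun: k1 = f(s_n, y_n); k2 = f(s_n + h, y_n + h·k1); y_{n+1} = y_n + (h/2)·(k1 + k2).
s=0.000000, y=2.160000:
  k1 = f(0.000000, 2.160000) = -0.410000
  k2 = f(0.510000, 1.950900) = -0.423597
  y ← 2.160000 + (0.51/2)·(-0.410000 + (-0.423597)) = 1.947433
y(0.51) ≈ 1.9474

1.9474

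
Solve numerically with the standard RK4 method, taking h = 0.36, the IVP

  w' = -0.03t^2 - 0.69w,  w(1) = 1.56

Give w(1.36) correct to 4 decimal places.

1.2033

RK4: k1 = f(t_n, w_n); k2 = f(t_n + h/2, w_n + (h/2)·k1); k3 = f(t_n + h/2, w_n + (h/2)·k2); k4 = f(t_n + h, w_n + h·k3); w_{n+1} = w_n + (h/6)·(k1 + 2k2 + 2k3 + k4).
t=1.000000, w=1.560000:
  k1 = f(1.000000, 1.560000) = -1.106400
  k2 = f(1.180000, 1.360848) = -0.980757
  k3 = f(1.180000, 1.383464) = -0.996362
  k4 = f(1.360000, 1.201310) = -0.884392
  w ← 1.560000 + (0.36/6)·(k1 + 2k2 + 2k3 + k4) = 1.203298
w(1.36) ≈ 1.2033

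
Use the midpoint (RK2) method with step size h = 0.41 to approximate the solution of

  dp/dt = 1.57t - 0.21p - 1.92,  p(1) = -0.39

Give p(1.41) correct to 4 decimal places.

Midpoint: k1 = f(t_n, p_n); k2 = f(t_n + h/2, p_n + (h/2)·k1); p_{n+1} = p_n + h·k2.
t=1.000000, p=-0.390000:
  k1 = f(1.000000, -0.390000) = -0.268100
  k2 = f(1.205000, -0.444960) = 0.065292
  p ← -0.390000 + 0.41·0.065292 = -0.363230
p(1.41) ≈ -0.3632

-0.3632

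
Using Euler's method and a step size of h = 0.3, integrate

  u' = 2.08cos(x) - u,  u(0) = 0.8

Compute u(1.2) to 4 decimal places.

Euler: u_{n+1} = u_n + h·f(x_n, u_n).
x=0.000000, u=0.800000: f=1.280000 → u ← 0.800000 + 0.3·1.280000 = 1.184000
x=0.300000, u=1.184000: f=0.803100 → u ← 1.184000 + 0.3·0.803100 = 1.424930
x=0.600000, u=1.424930: f=0.291768 → u ← 1.424930 + 0.3·0.291768 = 1.512460
x=0.900000, u=1.512460: f=-0.219512 → u ← 1.512460 + 0.3·(-0.219512) = 1.446607
u(1.2) ≈ 1.4466

1.4466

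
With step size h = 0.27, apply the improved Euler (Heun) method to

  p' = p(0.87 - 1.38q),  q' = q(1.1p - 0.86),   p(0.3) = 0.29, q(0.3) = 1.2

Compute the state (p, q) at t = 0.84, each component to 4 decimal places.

0.2155, 0.8720

Heun on (p,q): k1 = f(t_n, state_n); k2 = f(t_n + h, state_n + h·k1); state_{n+1} = state_n + (h/2)·(k1 + k2).
0.300000: (0.290000, 1.200000)
  k1 = (-0.227940, -0.649200)
  predictor → (0.228456, 1.024716)
  k2 = (-0.124305, -0.623743)
  → (0.242447, 1.028153)
0.570000: (0.242447, 1.028153)
  k1 = (-0.133067, -0.610012)
  predictor → (0.206519, 0.863450)
  k2 = (-0.066408, -0.546416)
  → (0.215518, 0.872035)
(p(0.84), q(0.84)) ≈ (0.2155, 0.8720)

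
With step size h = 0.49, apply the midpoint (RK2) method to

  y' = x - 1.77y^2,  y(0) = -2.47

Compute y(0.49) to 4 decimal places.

-25.0471

Midpoint: k1 = f(x_n, y_n); k2 = f(x_n + h/2, y_n + (h/2)·k1); y_{n+1} = y_n + h·k2.
x=0.000000, y=-2.470000:
  k1 = f(0.000000, -2.470000) = -10.798593
  k2 = f(0.245000, -5.115655) = -46.075774
  y ← -2.470000 + 0.49·(-46.075774) = -25.047129
y(0.49) ≈ -25.0471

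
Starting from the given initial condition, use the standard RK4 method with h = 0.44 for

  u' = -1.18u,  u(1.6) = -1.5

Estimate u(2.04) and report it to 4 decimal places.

-0.8929

RK4: k1 = f(x_n, u_n); k2 = f(x_n + h/2, u_n + (h/2)·k1); k3 = f(x_n + h/2, u_n + (h/2)·k2); k4 = f(x_n + h, u_n + h·k3); u_{n+1} = u_n + (h/6)·(k1 + 2k2 + 2k3 + k4).
x=1.600000, u=-1.500000:
  k1 = f(1.600000, -1.500000) = 1.770000
  k2 = f(1.820000, -1.110600) = 1.310508
  k3 = f(1.820000, -1.211688) = 1.429792
  k4 = f(2.040000, -0.870891) = 1.027652
  u ← -1.500000 + (0.44/6)·(k1 + 2k2 + 2k3 + k4) = -0.892928
u(2.04) ≈ -0.8929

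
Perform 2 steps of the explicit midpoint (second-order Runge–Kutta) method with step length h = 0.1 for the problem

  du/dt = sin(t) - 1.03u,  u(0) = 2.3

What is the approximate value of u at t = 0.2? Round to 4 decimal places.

1.8915

Midpoint: k1 = f(t_n, u_n); k2 = f(t_n + h/2, u_n + (h/2)·k1); u_{n+1} = u_n + h·k2.
t=0.000000, u=2.300000:
  k1 = f(0.000000, 2.300000) = -2.369000
  k2 = f(0.050000, 2.181550) = -2.197017
  u ← 2.300000 + 0.1·(-2.197017) = 2.080298
t=0.100000, u=2.080298:
  k1 = f(0.100000, 2.080298) = -2.042874
  k2 = f(0.150000, 1.978155) = -1.888061
  u ← 2.080298 + 0.1·(-1.888061) = 1.891492
u(0.2) ≈ 1.8915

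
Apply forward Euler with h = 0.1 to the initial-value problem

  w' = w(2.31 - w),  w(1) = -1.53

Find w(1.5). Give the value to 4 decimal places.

Euler: w_{n+1} = w_n + h·f(x_n, w_n).
x=1.000000, w=-1.530000: f=-5.875200 → w ← -1.530000 + 0.1·(-5.875200) = -2.117520
x=1.100000, w=-2.117520: f=-9.375362 → w ← -2.117520 + 0.1·(-9.375362) = -3.055056
x=1.200000, w=-3.055056: f=-16.390548 → w ← -3.055056 + 0.1·(-16.390548) = -4.694111
x=1.300000, w=-4.694111: f=-32.878075 → w ← -4.694111 + 0.1·(-32.878075) = -7.981919
x=1.400000, w=-7.981919: f=-82.149256 → w ← -7.981919 + 0.1·(-82.149256) = -16.196844
w(1.5) ≈ -16.1968

-16.1968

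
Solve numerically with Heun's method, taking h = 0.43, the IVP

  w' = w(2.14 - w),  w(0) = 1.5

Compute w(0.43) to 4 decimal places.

Heun: k1 = f(t_n, w_n); k2 = f(t_n + h, w_n + h·k1); w_{n+1} = w_n + (h/2)·(k1 + k2).
t=0.000000, w=1.500000:
  k1 = f(0.000000, 1.500000) = 0.960000
  k2 = f(0.430000, 1.912800) = 0.434588
  w ← 1.500000 + (0.43/2)·(0.960000 + 0.434588) = 1.799836
w(0.43) ≈ 1.7998

1.7998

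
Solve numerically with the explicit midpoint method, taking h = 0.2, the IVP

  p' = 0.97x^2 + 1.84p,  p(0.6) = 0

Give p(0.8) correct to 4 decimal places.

0.1079

Midpoint: k1 = f(x_n, p_n); k2 = f(x_n + h/2, p_n + (h/2)·k1); p_{n+1} = p_n + h·k2.
x=0.600000, p=0.000000:
  k1 = f(0.600000, 0.000000) = 0.349200
  k2 = f(0.700000, 0.034920) = 0.539553
  p ← 0.000000 + 0.2·0.539553 = 0.107911
p(0.8) ≈ 0.1079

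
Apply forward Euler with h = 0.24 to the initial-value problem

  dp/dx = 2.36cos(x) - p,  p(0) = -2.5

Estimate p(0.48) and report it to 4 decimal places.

-0.4634

Euler: p_{n+1} = p_n + h·f(x_n, p_n).
x=0.000000, p=-2.500000: f=4.860000 → p ← -2.500000 + 0.24·4.860000 = -1.333600
x=0.240000, p=-1.333600: f=3.625958 → p ← -1.333600 + 0.24·3.625958 = -0.463370
p(0.48) ≈ -0.4634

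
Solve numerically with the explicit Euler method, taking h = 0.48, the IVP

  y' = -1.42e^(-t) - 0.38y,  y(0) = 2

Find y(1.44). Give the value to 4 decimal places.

Euler: y_{n+1} = y_n + h·f(t_n, y_n).
t=0.000000, y=2.000000: f=-2.180000 → y ← 2.000000 + 0.48·(-2.180000) = 0.953600
t=0.480000, y=0.953600: f=-1.241040 → y ← 0.953600 + 0.48·(-1.241040) = 0.357901
t=0.960000, y=0.357901: f=-0.679710 → y ← 0.357901 + 0.48·(-0.679710) = 0.031640
y(1.44) ≈ 0.0316

0.0316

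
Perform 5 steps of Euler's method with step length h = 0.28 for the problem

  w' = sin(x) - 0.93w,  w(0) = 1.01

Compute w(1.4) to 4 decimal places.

0.7424

Euler: w_{n+1} = w_n + h·f(x_n, w_n).
x=0.000000, w=1.010000: f=-0.939300 → w ← 1.010000 + 0.28·(-0.939300) = 0.746996
x=0.280000, w=0.746996: f=-0.418351 → w ← 0.746996 + 0.28·(-0.418351) = 0.629858
x=0.560000, w=0.629858: f=-0.054582 → w ← 0.629858 + 0.28·(-0.054582) = 0.614575
x=0.840000, w=0.614575: f=0.173088 → w ← 0.614575 + 0.28·0.173088 = 0.663040
x=1.120000, w=0.663040: f=0.283473 → w ← 0.663040 + 0.28·0.283473 = 0.742412
w(1.4) ≈ 0.7424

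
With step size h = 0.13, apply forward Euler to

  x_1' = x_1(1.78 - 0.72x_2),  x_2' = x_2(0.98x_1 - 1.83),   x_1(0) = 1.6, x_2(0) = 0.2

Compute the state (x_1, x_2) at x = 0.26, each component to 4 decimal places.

2.3542, 0.1950

Euler on (x_1,x_2): x_1_{n+1} = x_1_n + h·x_1', x_2_{n+1} = x_2_n + h·x_2'.
0.000000: (1.600000, 0.200000); f=(2.617600, -0.052400) → (1.940288, 0.193188)
0.130000: (1.940288, 0.193188); f=(3.183828, 0.013810) → (2.354186, 0.194983)
(x_1(0.26), x_2(0.26)) ≈ (2.3542, 0.1950)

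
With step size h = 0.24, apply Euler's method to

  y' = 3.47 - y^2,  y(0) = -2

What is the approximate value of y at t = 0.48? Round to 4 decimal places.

-2.3804

Euler: y_{n+1} = y_n + h·f(t_n, y_n).
t=0.000000, y=-2.000000: f=-0.530000 → y ← -2.000000 + 0.24·(-0.530000) = -2.127200
t=0.240000, y=-2.127200: f=-1.054980 → y ← -2.127200 + 0.24·(-1.054980) = -2.380395
y(0.48) ≈ -2.3804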